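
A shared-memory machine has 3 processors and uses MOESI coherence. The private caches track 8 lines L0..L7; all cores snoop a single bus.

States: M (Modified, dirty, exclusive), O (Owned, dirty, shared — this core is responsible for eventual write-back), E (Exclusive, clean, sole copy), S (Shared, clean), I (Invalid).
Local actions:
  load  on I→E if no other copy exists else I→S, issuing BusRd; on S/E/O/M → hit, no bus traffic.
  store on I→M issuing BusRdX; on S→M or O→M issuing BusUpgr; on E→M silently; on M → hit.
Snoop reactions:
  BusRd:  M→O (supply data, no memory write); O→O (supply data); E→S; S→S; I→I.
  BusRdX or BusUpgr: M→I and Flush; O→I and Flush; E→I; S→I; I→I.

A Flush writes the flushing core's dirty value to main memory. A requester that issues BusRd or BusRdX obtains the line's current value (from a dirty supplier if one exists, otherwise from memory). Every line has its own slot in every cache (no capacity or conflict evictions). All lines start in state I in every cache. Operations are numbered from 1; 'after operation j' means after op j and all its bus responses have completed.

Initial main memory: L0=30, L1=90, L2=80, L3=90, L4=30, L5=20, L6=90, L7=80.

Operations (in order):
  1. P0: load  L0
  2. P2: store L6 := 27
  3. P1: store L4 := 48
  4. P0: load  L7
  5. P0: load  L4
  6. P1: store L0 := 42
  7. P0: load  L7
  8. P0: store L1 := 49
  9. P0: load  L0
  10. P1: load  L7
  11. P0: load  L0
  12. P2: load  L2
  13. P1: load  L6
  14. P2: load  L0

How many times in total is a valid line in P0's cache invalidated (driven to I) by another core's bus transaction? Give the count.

[1] P0: load  L0 | P0:E(30), P1:I, P2:I | bus: BusRd
[2] P2: store L6 := 27 | P0:I, P1:I, P2:M(27) | bus: BusRdX
[3] P1: store L4 := 48 | P0:I, P1:M(48), P2:I | bus: BusRdX
[4] P0: load  L7 | P0:E(80), P1:I, P2:I | bus: BusRd
[5] P0: load  L4 | P0:S(48), P1:O(48), P2:I | bus: BusRd
[6] P1: store L0 := 42 | P0:I, P1:M(42), P2:I | bus: BusRdX
[7] P0: load  L7 | P0:E(80), P1:I, P2:I | bus: none
[8] P0: store L1 := 49 | P0:M(49), P1:I, P2:I | bus: BusRdX
[9] P0: load  L0 | P0:S(42), P1:O(42), P2:I | bus: BusRd
[10] P1: load  L7 | P0:S(80), P1:S(80), P2:I | bus: BusRd
[11] P0: load  L0 | P0:S(42), P1:O(42), P2:I | bus: none
[12] P2: load  L2 | P0:I, P1:I, P2:E(80) | bus: BusRd
[13] P1: load  L6 | P0:I, P1:S(27), P2:O(27) | bus: BusRd
[14] P2: load  L0 | P0:S(42), P1:O(42), P2:S(42) | bus: BusRd

invalidations = 1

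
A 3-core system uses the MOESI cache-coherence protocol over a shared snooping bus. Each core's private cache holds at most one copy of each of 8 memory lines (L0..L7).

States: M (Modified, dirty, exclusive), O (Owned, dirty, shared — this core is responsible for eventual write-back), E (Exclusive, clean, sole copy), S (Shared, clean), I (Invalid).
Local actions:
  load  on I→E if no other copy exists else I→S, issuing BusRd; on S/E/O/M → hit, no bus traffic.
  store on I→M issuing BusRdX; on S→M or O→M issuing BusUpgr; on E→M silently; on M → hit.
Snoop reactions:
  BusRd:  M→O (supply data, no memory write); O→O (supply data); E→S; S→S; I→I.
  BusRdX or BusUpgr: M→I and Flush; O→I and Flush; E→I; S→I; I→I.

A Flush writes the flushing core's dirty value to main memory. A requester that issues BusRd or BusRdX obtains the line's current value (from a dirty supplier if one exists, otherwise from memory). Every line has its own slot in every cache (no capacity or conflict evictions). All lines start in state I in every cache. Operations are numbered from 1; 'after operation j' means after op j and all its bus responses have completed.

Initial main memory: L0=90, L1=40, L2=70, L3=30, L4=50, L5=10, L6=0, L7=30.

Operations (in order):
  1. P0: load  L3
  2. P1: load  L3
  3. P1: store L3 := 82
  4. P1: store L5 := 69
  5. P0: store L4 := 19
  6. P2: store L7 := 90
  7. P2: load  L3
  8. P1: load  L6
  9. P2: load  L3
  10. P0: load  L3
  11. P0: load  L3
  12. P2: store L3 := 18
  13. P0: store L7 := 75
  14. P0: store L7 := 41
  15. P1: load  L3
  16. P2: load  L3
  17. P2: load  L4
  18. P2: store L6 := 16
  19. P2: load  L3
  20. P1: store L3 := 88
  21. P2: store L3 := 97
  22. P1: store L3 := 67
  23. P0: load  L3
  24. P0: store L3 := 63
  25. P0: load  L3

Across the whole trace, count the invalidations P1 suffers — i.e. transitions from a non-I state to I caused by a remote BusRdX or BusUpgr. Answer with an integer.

invalidations = 4

[1] P0: load  L3 | P0:E(30), P1:I, P2:I | bus: BusRd
[2] P1: load  L3 | P0:S(30), P1:S(30), P2:I | bus: BusRd
[3] P1: store L3 := 82 | P0:I, P1:M(82), P2:I | bus: BusUpgr
[4] P1: store L5 := 69 | P0:I, P1:M(69), P2:I | bus: BusRdX
[5] P0: store L4 := 19 | P0:M(19), P1:I, P2:I | bus: BusRdX
[6] P2: store L7 := 90 | P0:I, P1:I, P2:M(90) | bus: BusRdX
[7] P2: load  L3 | P0:I, P1:O(82), P2:S(82) | bus: BusRd
[8] P1: load  L6 | P0:I, P1:E(0), P2:I | bus: BusRd
[9] P2: load  L3 | P0:I, P1:O(82), P2:S(82) | bus: none
[10] P0: load  L3 | P0:S(82), P1:O(82), P2:S(82) | bus: BusRd
[11] P0: load  L3 | P0:S(82), P1:O(82), P2:S(82) | bus: none
[12] P2: store L3 := 18 | P0:I, P1:I, P2:M(18) | bus: BusUpgr,Flush
[13] P0: store L7 := 75 | P0:M(75), P1:I, P2:I | bus: BusRdX,Flush
[14] P0: store L7 := 41 | P0:M(41), P1:I, P2:I | bus: none
[15] P1: load  L3 | P0:I, P1:S(18), P2:O(18) | bus: BusRd
[16] P2: load  L3 | P0:I, P1:S(18), P2:O(18) | bus: none
[17] P2: load  L4 | P0:O(19), P1:I, P2:S(19) | bus: BusRd
[18] P2: store L6 := 16 | P0:I, P1:I, P2:M(16) | bus: BusRdX
[19] P2: load  L3 | P0:I, P1:S(18), P2:O(18) | bus: none
[20] P1: store L3 := 88 | P0:I, P1:M(88), P2:I | bus: BusUpgr,Flush
[21] P2: store L3 := 97 | P0:I, P1:I, P2:M(97) | bus: BusRdX,Flush
[22] P1: store L3 := 67 | P0:I, P1:M(67), P2:I | bus: BusRdX,Flush
[23] P0: load  L3 | P0:S(67), P1:O(67), P2:I | bus: BusRd
[24] P0: store L3 := 63 | P0:M(63), P1:I, P2:I | bus: BusUpgr,Flush
[25] P0: load  L3 | P0:M(63), P1:I, P2:I | bus: none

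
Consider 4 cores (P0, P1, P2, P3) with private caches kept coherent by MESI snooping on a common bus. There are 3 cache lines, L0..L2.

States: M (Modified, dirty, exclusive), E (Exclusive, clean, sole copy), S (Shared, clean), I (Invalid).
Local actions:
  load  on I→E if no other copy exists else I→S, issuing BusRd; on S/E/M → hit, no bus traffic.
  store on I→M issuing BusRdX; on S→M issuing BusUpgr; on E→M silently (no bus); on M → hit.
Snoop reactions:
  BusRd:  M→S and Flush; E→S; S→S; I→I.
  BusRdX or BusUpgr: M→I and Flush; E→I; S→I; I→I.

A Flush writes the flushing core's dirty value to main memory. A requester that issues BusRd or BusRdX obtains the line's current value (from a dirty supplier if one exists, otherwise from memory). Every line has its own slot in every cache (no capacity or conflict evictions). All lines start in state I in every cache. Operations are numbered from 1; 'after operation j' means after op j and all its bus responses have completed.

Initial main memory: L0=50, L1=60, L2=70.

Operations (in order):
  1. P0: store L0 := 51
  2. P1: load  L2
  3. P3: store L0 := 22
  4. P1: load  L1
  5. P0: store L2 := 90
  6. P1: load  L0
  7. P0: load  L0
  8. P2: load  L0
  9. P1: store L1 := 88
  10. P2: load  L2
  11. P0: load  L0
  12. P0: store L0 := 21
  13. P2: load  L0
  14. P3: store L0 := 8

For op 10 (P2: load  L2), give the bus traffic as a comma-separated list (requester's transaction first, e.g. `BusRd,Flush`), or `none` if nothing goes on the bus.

[1] P0: store L0 := 51 | P0:M(51), P1:I, P2:I, P3:I | bus: BusRdX
[2] P1: load  L2 | P0:I, P1:E(70), P2:I, P3:I | bus: BusRd
[3] P3: store L0 := 22 | P0:I, P1:I, P2:I, P3:M(22) | bus: BusRdX,Flush
[4] P1: load  L1 | P0:I, P1:E(60), P2:I, P3:I | bus: BusRd
[5] P0: store L2 := 90 | P0:M(90), P1:I, P2:I, P3:I | bus: BusRdX
[6] P1: load  L0 | P0:I, P1:S(22), P2:I, P3:S(22) | bus: BusRd,Flush
[7] P0: load  L0 | P0:S(22), P1:S(22), P2:I, P3:S(22) | bus: BusRd
[8] P2: load  L0 | P0:S(22), P1:S(22), P2:S(22), P3:S(22) | bus: BusRd
[9] P1: store L1 := 88 | P0:I, P1:M(88), P2:I, P3:I | bus: none
[10] P2: load  L2 | P0:S(90), P1:I, P2:S(90), P3:I | bus: BusRd,Flush
[11] P0: load  L0 | P0:S(22), P1:S(22), P2:S(22), P3:S(22) | bus: none
[12] P0: store L0 := 21 | P0:M(21), P1:I, P2:I, P3:I | bus: BusUpgr
[13] P2: load  L0 | P0:S(21), P1:I, P2:S(21), P3:I | bus: BusRd,Flush
[14] P3: store L0 := 8 | P0:I, P1:I, P2:I, P3:M(8) | bus: BusRdX

bus = BusRd,Flush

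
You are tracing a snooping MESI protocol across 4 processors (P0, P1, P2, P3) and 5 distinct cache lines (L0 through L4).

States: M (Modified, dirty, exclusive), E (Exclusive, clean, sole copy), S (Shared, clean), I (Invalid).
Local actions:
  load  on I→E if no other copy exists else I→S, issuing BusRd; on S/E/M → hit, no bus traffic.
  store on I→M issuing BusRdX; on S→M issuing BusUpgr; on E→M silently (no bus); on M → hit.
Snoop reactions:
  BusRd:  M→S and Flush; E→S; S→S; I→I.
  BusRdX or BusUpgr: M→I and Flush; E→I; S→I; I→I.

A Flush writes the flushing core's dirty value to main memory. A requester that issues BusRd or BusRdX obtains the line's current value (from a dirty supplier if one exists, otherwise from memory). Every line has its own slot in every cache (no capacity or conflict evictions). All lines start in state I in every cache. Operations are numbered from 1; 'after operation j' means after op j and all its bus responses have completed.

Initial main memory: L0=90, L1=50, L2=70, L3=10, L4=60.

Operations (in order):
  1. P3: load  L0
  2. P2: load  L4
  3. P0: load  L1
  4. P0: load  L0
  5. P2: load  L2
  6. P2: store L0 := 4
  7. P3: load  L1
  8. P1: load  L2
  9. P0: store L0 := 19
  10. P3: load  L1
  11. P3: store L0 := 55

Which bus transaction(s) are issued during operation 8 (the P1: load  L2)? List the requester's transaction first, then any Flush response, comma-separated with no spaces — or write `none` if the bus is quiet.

bus = BusRd

  op1 P3: load  L0 → I/I/I/E on L0; bus BusRd; mem=90
  op2 P2: load  L4 → I/I/E/I on L4; bus BusRd; mem=60
  op3 P0: load  L1 → E/I/I/I on L1; bus BusRd; mem=50
  op4 P0: load  L0 → S/I/I/S on L0; bus BusRd; mem=90
  op5 P2: load  L2 → I/I/E/I on L2; bus BusRd; mem=70
  op6 P2: store L0 := 4 → I/I/M/I on L0; bus BusRdX; mem=90
  op7 P3: load  L1 → S/I/I/S on L1; bus BusRd; mem=50
  op8 P1: load  L2 → I/S/S/I on L2; bus BusRd; mem=70
  op9 P0: store L0 := 19 → M/I/I/I on L0; bus BusRdX Flush; mem=4
  op10 P3: load  L1 → S/I/I/S on L1; bus (none); mem=50
  op11 P3: store L0 := 55 → I/I/I/M on L0; bus BusRdX Flush; mem=19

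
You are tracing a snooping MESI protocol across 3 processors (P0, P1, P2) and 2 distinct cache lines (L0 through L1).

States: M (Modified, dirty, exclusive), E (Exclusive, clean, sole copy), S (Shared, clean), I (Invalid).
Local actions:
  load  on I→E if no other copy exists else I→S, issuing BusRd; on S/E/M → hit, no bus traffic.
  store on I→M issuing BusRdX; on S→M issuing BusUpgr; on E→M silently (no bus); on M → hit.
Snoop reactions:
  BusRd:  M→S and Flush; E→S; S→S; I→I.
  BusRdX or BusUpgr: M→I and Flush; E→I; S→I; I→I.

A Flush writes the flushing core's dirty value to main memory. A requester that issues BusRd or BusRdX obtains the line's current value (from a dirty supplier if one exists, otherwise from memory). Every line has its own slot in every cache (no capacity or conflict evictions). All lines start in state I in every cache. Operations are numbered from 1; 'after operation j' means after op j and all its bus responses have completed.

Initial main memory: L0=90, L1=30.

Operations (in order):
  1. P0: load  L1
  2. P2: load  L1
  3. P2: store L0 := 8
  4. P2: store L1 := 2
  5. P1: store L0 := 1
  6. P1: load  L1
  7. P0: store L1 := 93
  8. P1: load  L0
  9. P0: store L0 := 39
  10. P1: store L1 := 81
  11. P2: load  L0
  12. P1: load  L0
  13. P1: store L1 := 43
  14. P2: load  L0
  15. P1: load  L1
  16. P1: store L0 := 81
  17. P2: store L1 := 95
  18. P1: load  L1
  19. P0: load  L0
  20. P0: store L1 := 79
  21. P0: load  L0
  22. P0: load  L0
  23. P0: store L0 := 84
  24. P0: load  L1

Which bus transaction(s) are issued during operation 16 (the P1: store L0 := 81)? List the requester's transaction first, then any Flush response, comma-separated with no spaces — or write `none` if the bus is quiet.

bus = BusUpgr

  op1 P0: load  L1 → E/I/I on L1; bus BusRd; mem=30
  op2 P2: load  L1 → S/I/S on L1; bus BusRd; mem=30
  op3 P2: store L0 := 8 → I/I/M on L0; bus BusRdX; mem=90
  op4 P2: store L1 := 2 → I/I/M on L1; bus BusUpgr; mem=30
  op5 P1: store L0 := 1 → I/M/I on L0; bus BusRdX Flush; mem=8
  op6 P1: load  L1 → I/S/S on L1; bus BusRd Flush; mem=2
  op7 P0: store L1 := 93 → M/I/I on L1; bus BusRdX; mem=2
  op8 P1: load  L0 → I/M/I on L0; bus (none); mem=8
  op9 P0: store L0 := 39 → M/I/I on L0; bus BusRdX Flush; mem=1
  op10 P1: store L1 := 81 → I/M/I on L1; bus BusRdX Flush; mem=93
  op11 P2: load  L0 → S/I/S on L0; bus BusRd Flush; mem=39
  op12 P1: load  L0 → S/S/S on L0; bus BusRd; mem=39
  op13 P1: store L1 := 43 → I/M/I on L1; bus (none); mem=93
  op14 P2: load  L0 → S/S/S on L0; bus (none); mem=39
  op15 P1: load  L1 → I/M/I on L1; bus (none); mem=93
  op16 P1: store L0 := 81 → I/M/I on L0; bus BusUpgr; mem=39
  op17 P2: store L1 := 95 → I/I/M on L1; bus BusRdX Flush; mem=43
  op18 P1: load  L1 → I/S/S on L1; bus BusRd Flush; mem=95
  op19 P0: load  L0 → S/S/I on L0; bus BusRd Flush; mem=81
  op20 P0: store L1 := 79 → M/I/I on L1; bus BusRdX; mem=95
  op21 P0: load  L0 → S/S/I on L0; bus (none); mem=81
  op22 P0: load  L0 → S/S/I on L0; bus (none); mem=81
  op23 P0: store L0 := 84 → M/I/I on L0; bus BusUpgr; mem=81
  op24 P0: load  L1 → M/I/I on L1; bus (none); mem=95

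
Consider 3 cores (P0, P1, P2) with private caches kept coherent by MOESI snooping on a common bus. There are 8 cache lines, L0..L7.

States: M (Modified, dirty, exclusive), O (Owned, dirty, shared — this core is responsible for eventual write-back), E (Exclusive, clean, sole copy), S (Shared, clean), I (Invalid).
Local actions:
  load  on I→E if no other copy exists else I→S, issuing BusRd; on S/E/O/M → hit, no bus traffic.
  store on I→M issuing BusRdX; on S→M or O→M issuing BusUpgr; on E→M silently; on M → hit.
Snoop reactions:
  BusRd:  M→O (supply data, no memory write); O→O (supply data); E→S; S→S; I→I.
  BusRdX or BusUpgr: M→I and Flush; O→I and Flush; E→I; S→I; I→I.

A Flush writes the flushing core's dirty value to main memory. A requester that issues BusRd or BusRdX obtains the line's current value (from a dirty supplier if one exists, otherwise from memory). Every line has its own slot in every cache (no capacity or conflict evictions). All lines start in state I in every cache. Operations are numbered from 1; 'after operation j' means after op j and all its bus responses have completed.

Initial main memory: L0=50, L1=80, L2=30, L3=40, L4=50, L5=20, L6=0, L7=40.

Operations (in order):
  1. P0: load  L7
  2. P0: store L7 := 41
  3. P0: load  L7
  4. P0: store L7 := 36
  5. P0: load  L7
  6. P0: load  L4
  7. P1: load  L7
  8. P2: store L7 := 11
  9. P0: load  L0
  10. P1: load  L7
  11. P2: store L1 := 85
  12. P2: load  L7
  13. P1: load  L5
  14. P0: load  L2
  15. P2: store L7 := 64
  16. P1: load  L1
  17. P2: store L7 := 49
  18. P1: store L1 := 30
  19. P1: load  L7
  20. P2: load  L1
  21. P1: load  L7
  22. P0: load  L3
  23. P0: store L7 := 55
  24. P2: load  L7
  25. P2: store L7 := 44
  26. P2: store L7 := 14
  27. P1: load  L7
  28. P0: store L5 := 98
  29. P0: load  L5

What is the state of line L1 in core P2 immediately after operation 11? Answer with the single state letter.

  op1 P0: load  L7 → E/I/I on L7; bus BusRd; mem=40
  op2 P0: store L7 := 41 → M/I/I on L7; bus (none); mem=40
  op3 P0: load  L7 → M/I/I on L7; bus (none); mem=40
  op4 P0: store L7 := 36 → M/I/I on L7; bus (none); mem=40
  op5 P0: load  L7 → M/I/I on L7; bus (none); mem=40
  op6 P0: load  L4 → E/I/I on L4; bus BusRd; mem=50
  op7 P1: load  L7 → O/S/I on L7; bus BusRd; mem=40
  op8 P2: store L7 := 11 → I/I/M on L7; bus BusRdX Flush; mem=36
  op9 P0: load  L0 → E/I/I on L0; bus BusRd; mem=50
  op10 P1: load  L7 → I/S/O on L7; bus BusRd; mem=36
  op11 P2: store L1 := 85 → I/I/M on L1; bus BusRdX; mem=80
  op12 P2: load  L7 → I/S/O on L7; bus (none); mem=36
  op13 P1: load  L5 → I/E/I on L5; bus BusRd; mem=20
  op14 P0: load  L2 → E/I/I on L2; bus BusRd; mem=30
  op15 P2: store L7 := 64 → I/I/M on L7; bus BusUpgr; mem=36
  op16 P1: load  L1 → I/S/O on L1; bus BusRd; mem=80
  op17 P2: store L7 := 49 → I/I/M on L7; bus (none); mem=36
  op18 P1: store L1 := 30 → I/M/I on L1; bus BusUpgr Flush; mem=85
  op19 P1: load  L7 → I/S/O on L7; bus BusRd; mem=36
  op20 P2: load  L1 → I/O/S on L1; bus BusRd; mem=85
  op21 P1: load  L7 → I/S/O on L7; bus (none); mem=36
  op22 P0: load  L3 → E/I/I on L3; bus BusRd; mem=40
  op23 P0: store L7 := 55 → M/I/I on L7; bus BusRdX Flush; mem=49
  op24 P2: load  L7 → O/I/S on L7; bus BusRd; mem=49
  op25 P2: store L7 := 44 → I/I/M on L7; bus BusUpgr Flush; mem=55
  op26 P2: store L7 := 14 → I/I/M on L7; bus (none); mem=55
  op27 P1: load  L7 → I/S/O on L7; bus BusRd; mem=55
  op28 P0: store L5 := 98 → M/I/I on L5; bus BusRdX; mem=20
  op29 P0: load  L5 → M/I/I on L5; bus (none); mem=20

state = M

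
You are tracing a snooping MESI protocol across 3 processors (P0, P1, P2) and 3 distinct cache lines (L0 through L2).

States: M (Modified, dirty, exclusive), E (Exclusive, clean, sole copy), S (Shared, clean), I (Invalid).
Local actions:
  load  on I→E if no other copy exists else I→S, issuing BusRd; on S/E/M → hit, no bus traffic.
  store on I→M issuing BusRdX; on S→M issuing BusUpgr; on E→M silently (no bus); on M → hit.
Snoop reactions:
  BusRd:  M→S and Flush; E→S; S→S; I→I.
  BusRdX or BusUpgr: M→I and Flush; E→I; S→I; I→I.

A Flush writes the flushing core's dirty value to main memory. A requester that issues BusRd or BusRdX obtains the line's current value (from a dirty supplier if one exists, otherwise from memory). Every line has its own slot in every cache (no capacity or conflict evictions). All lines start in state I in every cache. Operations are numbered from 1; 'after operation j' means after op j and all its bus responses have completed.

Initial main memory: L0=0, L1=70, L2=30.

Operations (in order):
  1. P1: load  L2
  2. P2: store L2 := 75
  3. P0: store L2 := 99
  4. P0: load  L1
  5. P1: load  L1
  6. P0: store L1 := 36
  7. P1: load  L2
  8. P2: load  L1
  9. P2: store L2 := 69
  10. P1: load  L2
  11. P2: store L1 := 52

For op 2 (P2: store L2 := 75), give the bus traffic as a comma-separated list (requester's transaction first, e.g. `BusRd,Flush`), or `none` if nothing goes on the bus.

bus = BusRdX

  op1 P1: load  L2 → I/E/I on L2; bus BusRd; mem=30
  op2 P2: store L2 := 75 → I/I/M on L2; bus BusRdX; mem=30
  op3 P0: store L2 := 99 → M/I/I on L2; bus BusRdX Flush; mem=75
  op4 P0: load  L1 → E/I/I on L1; bus BusRd; mem=70
  op5 P1: load  L1 → S/S/I on L1; bus BusRd; mem=70
  op6 P0: store L1 := 36 → M/I/I on L1; bus BusUpgr; mem=70
  op7 P1: load  L2 → S/S/I on L2; bus BusRd Flush; mem=99
  op8 P2: load  L1 → S/I/S on L1; bus BusRd Flush; mem=36
  op9 P2: store L2 := 69 → I/I/M on L2; bus BusRdX; mem=99
  op10 P1: load  L2 → I/S/S on L2; bus BusRd Flush; mem=69
  op11 P2: store L1 := 52 → I/I/M on L1; bus BusUpgr; mem=36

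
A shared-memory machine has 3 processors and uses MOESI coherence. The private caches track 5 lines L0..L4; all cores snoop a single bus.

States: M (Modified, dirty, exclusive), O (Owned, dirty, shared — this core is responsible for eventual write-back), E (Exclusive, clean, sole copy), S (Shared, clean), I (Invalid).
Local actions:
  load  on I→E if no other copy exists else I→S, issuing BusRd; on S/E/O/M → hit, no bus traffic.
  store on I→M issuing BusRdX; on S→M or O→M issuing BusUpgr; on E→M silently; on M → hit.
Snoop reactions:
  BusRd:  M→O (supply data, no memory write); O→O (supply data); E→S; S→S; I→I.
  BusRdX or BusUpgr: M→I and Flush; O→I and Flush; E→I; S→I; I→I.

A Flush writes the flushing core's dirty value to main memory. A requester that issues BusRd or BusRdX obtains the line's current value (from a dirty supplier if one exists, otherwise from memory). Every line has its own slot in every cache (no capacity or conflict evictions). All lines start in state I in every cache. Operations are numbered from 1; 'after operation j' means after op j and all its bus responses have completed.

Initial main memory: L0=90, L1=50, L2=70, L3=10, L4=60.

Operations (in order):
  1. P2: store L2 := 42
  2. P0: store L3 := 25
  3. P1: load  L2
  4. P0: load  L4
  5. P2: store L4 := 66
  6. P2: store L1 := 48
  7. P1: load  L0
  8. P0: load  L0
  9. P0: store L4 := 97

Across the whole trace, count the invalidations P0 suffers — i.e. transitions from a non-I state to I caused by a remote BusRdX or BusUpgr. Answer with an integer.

1. P2: store L2 := 42  bus=[BusRdX]  L2: P0=I P1=I P2=M  mem[L2]=70
2. P0: store L3 := 25  bus=[BusRdX]  L3: P0=M P1=I P2=I  mem[L3]=10
3. P1: load  L2  bus=[BusRd]  L2: P0=I P1=S P2=O  mem[L2]=70
4. P0: load  L4  bus=[BusRd]  L4: P0=E P1=I P2=I  mem[L4]=60
5. P2: store L4 := 66  bus=[BusRdX]  L4: P0=I P1=I P2=M  mem[L4]=60
6. P2: store L1 := 48  bus=[BusRdX]  L1: P0=I P1=I P2=M  mem[L1]=50
7. P1: load  L0  bus=[BusRd]  L0: P0=I P1=E P2=I  mem[L0]=90
8. P0: load  L0  bus=[BusRd]  L0: P0=S P1=S P2=I  mem[L0]=90
9. P0: store L4 := 97  bus=[BusRdX,Flush]  L4: P0=M P1=I P2=I  mem[L4]=66

invalidations = 1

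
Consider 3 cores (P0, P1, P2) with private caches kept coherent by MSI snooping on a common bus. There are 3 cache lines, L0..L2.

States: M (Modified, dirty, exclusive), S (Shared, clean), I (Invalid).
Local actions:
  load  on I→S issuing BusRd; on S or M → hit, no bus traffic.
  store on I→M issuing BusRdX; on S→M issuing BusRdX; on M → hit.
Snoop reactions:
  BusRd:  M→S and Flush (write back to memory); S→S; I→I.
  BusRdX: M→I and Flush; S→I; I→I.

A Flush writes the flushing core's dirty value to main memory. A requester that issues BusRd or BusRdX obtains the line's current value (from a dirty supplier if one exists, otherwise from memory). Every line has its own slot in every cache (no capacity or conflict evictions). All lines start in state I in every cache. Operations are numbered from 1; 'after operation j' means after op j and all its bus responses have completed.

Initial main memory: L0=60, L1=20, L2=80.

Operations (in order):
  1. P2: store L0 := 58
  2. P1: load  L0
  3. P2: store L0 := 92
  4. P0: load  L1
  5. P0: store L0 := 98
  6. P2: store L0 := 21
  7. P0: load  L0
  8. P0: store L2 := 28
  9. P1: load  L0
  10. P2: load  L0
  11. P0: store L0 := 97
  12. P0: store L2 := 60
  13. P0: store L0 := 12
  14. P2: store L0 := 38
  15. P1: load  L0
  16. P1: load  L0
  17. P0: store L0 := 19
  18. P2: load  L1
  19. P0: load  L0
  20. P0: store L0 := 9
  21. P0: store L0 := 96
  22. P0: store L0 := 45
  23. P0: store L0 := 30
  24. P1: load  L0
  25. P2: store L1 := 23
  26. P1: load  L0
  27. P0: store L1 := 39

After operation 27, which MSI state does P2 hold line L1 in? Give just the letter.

  op1 P2: store L0 := 58 → I/I/M on L0; bus BusRdX; mem=60
  op2 P1: load  L0 → I/S/S on L0; bus BusRd Flush; mem=58
  op3 P2: store L0 := 92 → I/I/M on L0; bus BusRdX; mem=58
  op4 P0: load  L1 → S/I/I on L1; bus BusRd; mem=20
  op5 P0: store L0 := 98 → M/I/I on L0; bus BusRdX Flush; mem=92
  op6 P2: store L0 := 21 → I/I/M on L0; bus BusRdX Flush; mem=98
  op7 P0: load  L0 → S/I/S on L0; bus BusRd Flush; mem=21
  op8 P0: store L2 := 28 → M/I/I on L2; bus BusRdX; mem=80
  op9 P1: load  L0 → S/S/S on L0; bus BusRd; mem=21
  op10 P2: load  L0 → S/S/S on L0; bus (none); mem=21
  op11 P0: store L0 := 97 → M/I/I on L0; bus BusRdX; mem=21
  op12 P0: store L2 := 60 → M/I/I on L2; bus (none); mem=80
  op13 P0: store L0 := 12 → M/I/I on L0; bus (none); mem=21
  op14 P2: store L0 := 38 → I/I/M on L0; bus BusRdX Flush; mem=12
  op15 P1: load  L0 → I/S/S on L0; bus BusRd Flush; mem=38
  op16 P1: load  L0 → I/S/S on L0; bus (none); mem=38
  op17 P0: store L0 := 19 → M/I/I on L0; bus BusRdX; mem=38
  op18 P2: load  L1 → S/I/S on L1; bus BusRd; mem=20
  op19 P0: load  L0 → M/I/I on L0; bus (none); mem=38
  op20 P0: store L0 := 9 → M/I/I on L0; bus (none); mem=38
  op21 P0: store L0 := 96 → M/I/I on L0; bus (none); mem=38
  op22 P0: store L0 := 45 → M/I/I on L0; bus (none); mem=38
  op23 P0: store L0 := 30 → M/I/I on L0; bus (none); mem=38
  op24 P1: load  L0 → S/S/I on L0; bus BusRd Flush; mem=30
  op25 P2: store L1 := 23 → I/I/M on L1; bus BusRdX; mem=20
  op26 P1: load  L0 → S/S/I on L0; bus (none); mem=30
  op27 P0: store L1 := 39 → M/I/I on L1; bus BusRdX Flush; mem=23

state = I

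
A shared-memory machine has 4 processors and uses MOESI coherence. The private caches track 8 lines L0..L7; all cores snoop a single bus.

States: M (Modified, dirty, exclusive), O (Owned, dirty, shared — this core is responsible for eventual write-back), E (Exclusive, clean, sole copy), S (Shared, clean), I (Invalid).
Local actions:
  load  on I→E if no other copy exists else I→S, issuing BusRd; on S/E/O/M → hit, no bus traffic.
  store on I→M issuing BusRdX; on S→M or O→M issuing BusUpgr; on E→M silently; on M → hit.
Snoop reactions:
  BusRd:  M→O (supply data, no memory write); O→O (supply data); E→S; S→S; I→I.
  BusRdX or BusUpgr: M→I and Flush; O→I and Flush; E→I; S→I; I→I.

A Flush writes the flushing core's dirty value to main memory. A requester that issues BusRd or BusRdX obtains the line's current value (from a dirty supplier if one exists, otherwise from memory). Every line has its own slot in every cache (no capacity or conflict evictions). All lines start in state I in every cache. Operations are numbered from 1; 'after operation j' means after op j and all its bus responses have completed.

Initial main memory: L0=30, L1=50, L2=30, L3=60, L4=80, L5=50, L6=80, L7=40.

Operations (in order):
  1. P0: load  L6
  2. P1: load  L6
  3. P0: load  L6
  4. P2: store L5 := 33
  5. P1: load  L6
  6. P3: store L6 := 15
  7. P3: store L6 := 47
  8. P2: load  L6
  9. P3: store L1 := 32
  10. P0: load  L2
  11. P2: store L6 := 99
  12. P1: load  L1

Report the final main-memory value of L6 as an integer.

memory[L6] = 47

1. P0: load  L6  bus=[BusRd]  L6: P0=E P1=I P2=I P3=I  mem[L6]=80
2. P1: load  L6  bus=[BusRd]  L6: P0=S P1=S P2=I P3=I  mem[L6]=80
3. P0: load  L6  bus=[-]  L6: P0=S P1=S P2=I P3=I  mem[L6]=80
4. P2: store L5 := 33  bus=[BusRdX]  L5: P0=I P1=I P2=M P3=I  mem[L5]=50
5. P1: load  L6  bus=[-]  L6: P0=S P1=S P2=I P3=I  mem[L6]=80
6. P3: store L6 := 15  bus=[BusRdX]  L6: P0=I P1=I P2=I P3=M  mem[L6]=80
7. P3: store L6 := 47  bus=[-]  L6: P0=I P1=I P2=I P3=M  mem[L6]=80
8. P2: load  L6  bus=[BusRd]  L6: P0=I P1=I P2=S P3=O  mem[L6]=80
9. P3: store L1 := 32  bus=[BusRdX]  L1: P0=I P1=I P2=I P3=M  mem[L1]=50
10. P0: load  L2  bus=[BusRd]  L2: P0=E P1=I P2=I P3=I  mem[L2]=30
11. P2: store L6 := 99  bus=[BusUpgr,Flush]  L6: P0=I P1=I P2=M P3=I  mem[L6]=47
12. P1: load  L1  bus=[BusRd]  L1: P0=I P1=S P2=I P3=O  mem[L1]=50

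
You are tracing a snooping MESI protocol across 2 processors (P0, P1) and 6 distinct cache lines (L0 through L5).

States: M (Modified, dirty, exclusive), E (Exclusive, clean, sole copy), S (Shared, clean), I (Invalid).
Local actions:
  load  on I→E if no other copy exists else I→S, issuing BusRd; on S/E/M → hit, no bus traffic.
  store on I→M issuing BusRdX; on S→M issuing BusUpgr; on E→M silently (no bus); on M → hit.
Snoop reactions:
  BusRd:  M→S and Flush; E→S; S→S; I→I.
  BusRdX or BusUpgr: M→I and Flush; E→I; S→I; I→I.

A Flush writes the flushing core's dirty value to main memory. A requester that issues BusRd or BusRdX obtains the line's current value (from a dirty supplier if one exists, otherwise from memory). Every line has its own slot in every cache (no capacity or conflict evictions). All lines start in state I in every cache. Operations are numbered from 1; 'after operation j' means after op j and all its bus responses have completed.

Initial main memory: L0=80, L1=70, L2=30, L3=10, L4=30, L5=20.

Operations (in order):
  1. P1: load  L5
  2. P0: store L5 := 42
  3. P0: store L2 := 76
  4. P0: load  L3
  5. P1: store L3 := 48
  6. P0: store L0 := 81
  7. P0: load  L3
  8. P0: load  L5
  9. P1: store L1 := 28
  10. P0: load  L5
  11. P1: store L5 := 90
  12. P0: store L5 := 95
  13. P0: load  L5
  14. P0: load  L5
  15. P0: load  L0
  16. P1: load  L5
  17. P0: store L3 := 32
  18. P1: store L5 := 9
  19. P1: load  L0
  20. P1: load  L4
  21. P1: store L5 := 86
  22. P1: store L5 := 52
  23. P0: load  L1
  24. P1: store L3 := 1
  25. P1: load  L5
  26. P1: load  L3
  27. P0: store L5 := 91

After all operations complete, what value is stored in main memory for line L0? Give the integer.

1. P1: load  L5  bus=[BusRd]  L5: P0=I P1=E  mem[L5]=20
2. P0: store L5 := 42  bus=[BusRdX]  L5: P0=M P1=I  mem[L5]=20
3. P0: store L2 := 76  bus=[BusRdX]  L2: P0=M P1=I  mem[L2]=30
4. P0: load  L3  bus=[BusRd]  L3: P0=E P1=I  mem[L3]=10
5. P1: store L3 := 48  bus=[BusRdX]  L3: P0=I P1=M  mem[L3]=10
6. P0: store L0 := 81  bus=[BusRdX]  L0: P0=M P1=I  mem[L0]=80
7. P0: load  L3  bus=[BusRd,Flush]  L3: P0=S P1=S  mem[L3]=48
8. P0: load  L5  bus=[-]  L5: P0=M P1=I  mem[L5]=20
9. P1: store L1 := 28  bus=[BusRdX]  L1: P0=I P1=M  mem[L1]=70
10. P0: load  L5  bus=[-]  L5: P0=M P1=I  mem[L5]=20
11. P1: store L5 := 90  bus=[BusRdX,Flush]  L5: P0=I P1=M  mem[L5]=42
12. P0: store L5 := 95  bus=[BusRdX,Flush]  L5: P0=M P1=I  mem[L5]=90
13. P0: load  L5  bus=[-]  L5: P0=M P1=I  mem[L5]=90
14. P0: load  L5  bus=[-]  L5: P0=M P1=I  mem[L5]=90
15. P0: load  L0  bus=[-]  L0: P0=M P1=I  mem[L0]=80
16. P1: load  L5  bus=[BusRd,Flush]  L5: P0=S P1=S  mem[L5]=95
17. P0: store L3 := 32  bus=[BusUpgr]  L3: P0=M P1=I  mem[L3]=48
18. P1: store L5 := 9  bus=[BusUpgr]  L5: P0=I P1=M  mem[L5]=95
19. P1: load  L0  bus=[BusRd,Flush]  L0: P0=S P1=S  mem[L0]=81
20. P1: load  L4  bus=[BusRd]  L4: P0=I P1=E  mem[L4]=30
21. P1: store L5 := 86  bus=[-]  L5: P0=I P1=M  mem[L5]=95
22. P1: store L5 := 52  bus=[-]  L5: P0=I P1=M  mem[L5]=95
23. P0: load  L1  bus=[BusRd,Flush]  L1: P0=S P1=S  mem[L1]=28
24. P1: store L3 := 1  bus=[BusRdX,Flush]  L3: P0=I P1=M  mem[L3]=32
25. P1: load  L5  bus=[-]  L5: P0=I P1=M  mem[L5]=95
26. P1: load  L3  bus=[-]  L3: P0=I P1=M  mem[L3]=32
27. P0: store L5 := 91  bus=[BusRdX,Flush]  L5: P0=M P1=I  mem[L5]=52

memory[L0] = 81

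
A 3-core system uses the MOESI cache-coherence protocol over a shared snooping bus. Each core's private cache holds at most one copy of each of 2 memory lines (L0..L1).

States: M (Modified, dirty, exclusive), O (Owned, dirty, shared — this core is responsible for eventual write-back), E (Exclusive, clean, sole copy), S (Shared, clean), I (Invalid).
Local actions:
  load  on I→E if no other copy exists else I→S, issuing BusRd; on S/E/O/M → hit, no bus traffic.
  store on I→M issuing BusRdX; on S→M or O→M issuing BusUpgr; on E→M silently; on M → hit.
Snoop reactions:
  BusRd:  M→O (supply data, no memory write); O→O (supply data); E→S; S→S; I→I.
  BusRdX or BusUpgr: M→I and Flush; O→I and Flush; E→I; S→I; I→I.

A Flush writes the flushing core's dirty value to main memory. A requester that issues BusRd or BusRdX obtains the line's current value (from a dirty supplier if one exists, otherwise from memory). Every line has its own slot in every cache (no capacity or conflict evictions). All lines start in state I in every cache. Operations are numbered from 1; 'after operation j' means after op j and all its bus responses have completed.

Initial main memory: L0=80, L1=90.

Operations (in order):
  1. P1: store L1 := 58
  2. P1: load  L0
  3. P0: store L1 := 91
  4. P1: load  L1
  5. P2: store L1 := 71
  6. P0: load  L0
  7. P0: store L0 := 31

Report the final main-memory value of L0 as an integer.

1. P1: store L1 := 58  bus=[BusRdX]  L1: P0=I P1=M P2=I  mem[L1]=90
2. P1: load  L0  bus=[BusRd]  L0: P0=I P1=E P2=I  mem[L0]=80
3. P0: store L1 := 91  bus=[BusRdX,Flush]  L1: P0=M P1=I P2=I  mem[L1]=58
4. P1: load  L1  bus=[BusRd]  L1: P0=O P1=S P2=I  mem[L1]=58
5. P2: store L1 := 71  bus=[BusRdX,Flush]  L1: P0=I P1=I P2=M  mem[L1]=91
6. P0: load  L0  bus=[BusRd]  L0: P0=S P1=S P2=I  mem[L0]=80
7. P0: store L0 := 31  bus=[BusUpgr]  L0: P0=M P1=I P2=I  mem[L0]=80

memory[L0] = 80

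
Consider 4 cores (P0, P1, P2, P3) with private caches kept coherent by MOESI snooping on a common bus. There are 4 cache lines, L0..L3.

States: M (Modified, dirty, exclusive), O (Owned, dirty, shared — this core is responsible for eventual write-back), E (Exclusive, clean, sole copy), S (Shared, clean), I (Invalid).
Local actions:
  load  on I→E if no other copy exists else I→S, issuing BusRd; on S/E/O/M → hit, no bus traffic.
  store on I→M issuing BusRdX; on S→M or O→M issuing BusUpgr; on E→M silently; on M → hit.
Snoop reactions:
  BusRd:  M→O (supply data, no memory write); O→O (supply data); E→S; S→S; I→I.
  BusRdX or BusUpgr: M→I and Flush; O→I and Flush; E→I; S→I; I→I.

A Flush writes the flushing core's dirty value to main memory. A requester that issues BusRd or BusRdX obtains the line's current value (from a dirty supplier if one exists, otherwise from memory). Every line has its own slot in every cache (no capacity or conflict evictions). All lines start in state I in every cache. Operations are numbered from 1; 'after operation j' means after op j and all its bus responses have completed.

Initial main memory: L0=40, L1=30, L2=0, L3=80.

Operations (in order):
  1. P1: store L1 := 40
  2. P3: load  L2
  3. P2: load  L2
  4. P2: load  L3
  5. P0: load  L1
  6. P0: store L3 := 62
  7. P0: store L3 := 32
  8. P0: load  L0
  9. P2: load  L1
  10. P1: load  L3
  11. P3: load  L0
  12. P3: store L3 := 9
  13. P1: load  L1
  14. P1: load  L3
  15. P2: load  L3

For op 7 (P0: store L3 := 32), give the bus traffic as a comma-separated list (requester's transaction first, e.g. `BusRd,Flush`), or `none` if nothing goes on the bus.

bus = none

1. P1: store L1 := 40  bus=[BusRdX]  L1: P0=I P1=M P2=I P3=I  mem[L1]=30
2. P3: load  L2  bus=[BusRd]  L2: P0=I P1=I P2=I P3=E  mem[L2]=0
3. P2: load  L2  bus=[BusRd]  L2: P0=I P1=I P2=S P3=S  mem[L2]=0
4. P2: load  L3  bus=[BusRd]  L3: P0=I P1=I P2=E P3=I  mem[L3]=80
5. P0: load  L1  bus=[BusRd]  L1: P0=S P1=O P2=I P3=I  mem[L1]=30
6. P0: store L3 := 62  bus=[BusRdX]  L3: P0=M P1=I P2=I P3=I  mem[L3]=80
7. P0: store L3 := 32  bus=[-]  L3: P0=M P1=I P2=I P3=I  mem[L3]=80
8. P0: load  L0  bus=[BusRd]  L0: P0=E P1=I P2=I P3=I  mem[L0]=40
9. P2: load  L1  bus=[BusRd]  L1: P0=S P1=O P2=S P3=I  mem[L1]=30
10. P1: load  L3  bus=[BusRd]  L3: P0=O P1=S P2=I P3=I  mem[L3]=80
11. P3: load  L0  bus=[BusRd]  L0: P0=S P1=I P2=I P3=S  mem[L0]=40
12. P3: store L3 := 9  bus=[BusRdX,Flush]  L3: P0=I P1=I P2=I P3=M  mem[L3]=32
13. P1: load  L1  bus=[-]  L1: P0=S P1=O P2=S P3=I  mem[L1]=30
14. P1: load  L3  bus=[BusRd]  L3: P0=I P1=S P2=I P3=O  mem[L3]=32
15. P2: load  L3  bus=[BusRd]  L3: P0=I P1=S P2=S P3=O  mem[L3]=32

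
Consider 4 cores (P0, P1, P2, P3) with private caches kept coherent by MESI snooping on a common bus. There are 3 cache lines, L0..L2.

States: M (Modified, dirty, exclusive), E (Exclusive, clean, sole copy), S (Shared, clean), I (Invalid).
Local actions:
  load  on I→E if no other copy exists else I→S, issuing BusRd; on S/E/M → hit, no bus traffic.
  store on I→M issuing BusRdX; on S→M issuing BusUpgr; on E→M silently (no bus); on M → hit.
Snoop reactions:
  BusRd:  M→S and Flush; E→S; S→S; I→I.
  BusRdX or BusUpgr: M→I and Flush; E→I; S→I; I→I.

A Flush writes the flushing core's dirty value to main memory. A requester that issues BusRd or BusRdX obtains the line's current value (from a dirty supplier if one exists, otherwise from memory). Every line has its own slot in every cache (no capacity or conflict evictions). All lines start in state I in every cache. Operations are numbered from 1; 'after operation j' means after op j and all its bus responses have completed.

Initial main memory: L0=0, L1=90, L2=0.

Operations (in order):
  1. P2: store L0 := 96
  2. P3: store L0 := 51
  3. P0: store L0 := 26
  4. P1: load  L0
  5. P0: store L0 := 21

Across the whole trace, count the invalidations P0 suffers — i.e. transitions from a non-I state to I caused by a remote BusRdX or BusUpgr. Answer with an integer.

[1] P2: store L0 := 96 | P0:I, P1:I, P2:M(96), P3:I | bus: BusRdX
[2] P3: store L0 := 51 | P0:I, P1:I, P2:I, P3:M(51) | bus: BusRdX,Flush
[3] P0: store L0 := 26 | P0:M(26), P1:I, P2:I, P3:I | bus: BusRdX,Flush
[4] P1: load  L0 | P0:S(26), P1:S(26), P2:I, P3:I | bus: BusRd,Flush
[5] P0: store L0 := 21 | P0:M(21), P1:I, P2:I, P3:I | bus: BusUpgr

invalidations = 0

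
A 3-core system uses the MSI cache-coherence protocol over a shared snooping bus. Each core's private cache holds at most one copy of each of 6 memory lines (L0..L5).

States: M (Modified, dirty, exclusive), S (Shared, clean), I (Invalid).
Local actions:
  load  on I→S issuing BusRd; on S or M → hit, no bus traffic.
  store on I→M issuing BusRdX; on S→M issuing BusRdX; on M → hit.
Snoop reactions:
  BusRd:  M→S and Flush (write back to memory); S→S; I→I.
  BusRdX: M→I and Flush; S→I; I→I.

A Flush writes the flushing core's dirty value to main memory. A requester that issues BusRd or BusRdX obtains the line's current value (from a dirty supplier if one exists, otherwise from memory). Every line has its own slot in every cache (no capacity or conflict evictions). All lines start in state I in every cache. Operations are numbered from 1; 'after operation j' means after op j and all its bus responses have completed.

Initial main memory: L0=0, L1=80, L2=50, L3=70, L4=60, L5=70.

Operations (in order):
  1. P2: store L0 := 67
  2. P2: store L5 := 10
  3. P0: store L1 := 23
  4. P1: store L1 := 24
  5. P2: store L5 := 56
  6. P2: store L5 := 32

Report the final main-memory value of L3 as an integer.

[1] P2: store L0 := 67 | P0:I, P1:I, P2:M(67) | bus: BusRdX
[2] P2: store L5 := 10 | P0:I, P1:I, P2:M(10) | bus: BusRdX
[3] P0: store L1 := 23 | P0:M(23), P1:I, P2:I | bus: BusRdX
[4] P1: store L1 := 24 | P0:I, P1:M(24), P2:I | bus: BusRdX,Flush
[5] P2: store L5 := 56 | P0:I, P1:I, P2:M(56) | bus: none
[6] P2: store L5 := 32 | P0:I, P1:I, P2:M(32) | bus: none

memory[L3] = 70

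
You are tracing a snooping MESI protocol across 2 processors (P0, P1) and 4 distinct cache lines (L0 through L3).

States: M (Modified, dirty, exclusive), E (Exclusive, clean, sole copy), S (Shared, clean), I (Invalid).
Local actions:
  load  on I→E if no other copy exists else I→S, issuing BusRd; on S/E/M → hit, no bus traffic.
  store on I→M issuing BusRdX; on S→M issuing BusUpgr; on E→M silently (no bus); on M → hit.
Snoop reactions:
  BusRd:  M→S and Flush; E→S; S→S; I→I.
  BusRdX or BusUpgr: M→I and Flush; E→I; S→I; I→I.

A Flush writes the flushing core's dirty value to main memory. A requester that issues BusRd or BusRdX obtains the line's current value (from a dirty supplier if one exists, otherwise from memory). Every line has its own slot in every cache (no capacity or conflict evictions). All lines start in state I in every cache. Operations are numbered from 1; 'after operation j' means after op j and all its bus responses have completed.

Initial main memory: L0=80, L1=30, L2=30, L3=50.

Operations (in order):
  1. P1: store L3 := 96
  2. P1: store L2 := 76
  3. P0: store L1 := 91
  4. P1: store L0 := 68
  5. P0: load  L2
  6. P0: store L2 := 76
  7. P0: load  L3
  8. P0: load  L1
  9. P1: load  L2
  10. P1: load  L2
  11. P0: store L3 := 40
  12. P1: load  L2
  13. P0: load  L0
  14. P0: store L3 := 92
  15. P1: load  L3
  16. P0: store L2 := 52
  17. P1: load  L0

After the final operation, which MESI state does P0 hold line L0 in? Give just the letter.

state = S

  op1 P1: store L3 := 96 → I/M on L3; bus BusRdX; mem=50
  op2 P1: store L2 := 76 → I/M on L2; bus BusRdX; mem=30
  op3 P0: store L1 := 91 → M/I on L1; bus BusRdX; mem=30
  op4 P1: store L0 := 68 → I/M on L0; bus BusRdX; mem=80
  op5 P0: load  L2 → S/S on L2; bus BusRd Flush; mem=76
  op6 P0: store L2 := 76 → M/I on L2; bus BusUpgr; mem=76
  op7 P0: load  L3 → S/S on L3; bus BusRd Flush; mem=96
  op8 P0: load  L1 → M/I on L1; bus (none); mem=30
  op9 P1: load  L2 → S/S on L2; bus BusRd Flush; mem=76
  op10 P1: load  L2 → S/S on L2; bus (none); mem=76
  op11 P0: store L3 := 40 → M/I on L3; bus BusUpgr; mem=96
  op12 P1: load  L2 → S/S on L2; bus (none); mem=76
  op13 P0: load  L0 → S/S on L0; bus BusRd Flush; mem=68
  op14 P0: store L3 := 92 → M/I on L3; bus (none); mem=96
  op15 P1: load  L3 → S/S on L3; bus BusRd Flush; mem=92
  op16 P0: store L2 := 52 → M/I on L2; bus BusUpgr; mem=76
  op17 P1: load  L0 → S/S on L0; bus (none); mem=68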